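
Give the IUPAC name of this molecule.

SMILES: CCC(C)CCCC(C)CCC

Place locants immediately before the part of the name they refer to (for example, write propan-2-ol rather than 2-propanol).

The longest continuous carbon chain has 10 atoms, so the parent hydride is decane.
Number the chain so that the substituent locant set {3,7} is lower than {4,8} at the first point of difference.
With this numbering: methyl groups at C-3 and C-7.
Putting it together: 3,7-dimethyldecane.

3,7-dimethyldecane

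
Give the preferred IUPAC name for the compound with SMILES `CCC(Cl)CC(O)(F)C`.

The longest chain bearing the –OH group is 6 carbons long (hexane).
An alcohol (–OH) is the principal characteristic group, giving the suffix -ol.
Number the chain so that numbering from this end puts the hydroxyl group at C-2 rather than C-5.
This places the hydroxyl at C-2; a chloro group at C-4; a fluoro group at C-2.
The substituents are ordered alphabetically, ignoring any di-/tri- multipliers.
Putting it together: 4-chloro-2-fluorohexan-2-ol.

4-chloro-2-fluorohexan-2-ol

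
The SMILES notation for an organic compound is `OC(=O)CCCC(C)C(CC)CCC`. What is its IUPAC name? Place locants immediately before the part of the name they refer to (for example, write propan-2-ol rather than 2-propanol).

The longest chain bearing the –COOH group is 9 carbons long (nonane).
A carboxylic acid (terminal –COOH) is the principal characteristic group, giving the suffix -oic acid.
Choose the numbering such that the carboxylic acid carbon is C-1 by definition.
With this numbering: an ethyl group at C-6; a methyl group at C-5.
The substituents are ordered alphabetically, ignoring any di-/tri- multipliers.
Putting it together: 6-ethyl-5-methylnonanoic acid.

6-ethyl-5-methylnonanoic acid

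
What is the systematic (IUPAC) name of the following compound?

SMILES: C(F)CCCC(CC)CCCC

5-ethyl-1-fluorononane

The longest carbon chain is 9 atoms: the parent is nonane.
Choose the numbering such that the substituent locant set {1,5} is lower than {5,9} at the first point of difference.
With this numbering: an ethyl group at C-5; a fluoro group at C-1.
The substituents are ordered alphabetically, ignoring any di-/tri- multipliers.
Putting it together: 5-ethyl-1-fluorononane.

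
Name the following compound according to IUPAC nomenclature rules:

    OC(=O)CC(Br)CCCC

The longest carbon chain that includes the –COOH group has 7 carbons, so the parent hydride is heptane.
The principal characteristic group is a carboxylic acid (terminal –COOH), named with the suffix -oic acid.
Choose the numbering such that the carboxylic acid carbon is C-1 by definition.
That gives a bromo group at C-3.
Assembling the pieces gives 3-bromoheptanoic acid.

3-bromoheptanoic acid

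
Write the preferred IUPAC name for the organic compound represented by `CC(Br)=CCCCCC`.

2-bromooct-2-ene

The longest chain bearing the multiple bond is 8 carbons long (octane).
A C=C double bond in the chain gives the infix -ene-.
The numbering direction is chosen so that numbering from this end puts the double bond at C-2 rather than C-6.
With this numbering: the double bond between C-2 and C-3; a bromo group at C-2.
Putting it together: 2-bromooct-2-ene.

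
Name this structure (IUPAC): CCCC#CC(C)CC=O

The longest carbon chain that includes the –CHO group and the multiple bond has 8 carbons, so the parent hydride is octane.
The highest-priority functional group is an aldehyde (terminal –CHO), so the name ends in -al.
The chain contains a C≡C triple bond, so the unsaturation ending is -yne.
Number the chain so that the aldehyde carbon is C-1 by definition.
That gives the triple bond between C-4 and C-5; a methyl group at C-3.
The name is 3-methyloct-4-ynal.

3-methyloct-4-ynal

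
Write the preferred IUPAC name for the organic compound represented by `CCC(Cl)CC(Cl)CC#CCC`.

6,8-dichlorodec-3-yne

The longest chain bearing the multiple bond is 10 carbons long (decane).
A C≡C triple bond in the chain gives the infix -yne-.
Choose the numbering such that numbering from this end puts the triple bond at C-3 rather than C-7.
With this numbering: the triple bond between C-3 and C-4; chloro groups at C-6 and C-8.
Assembling the pieces gives 6,8-dichlorodec-3-yne.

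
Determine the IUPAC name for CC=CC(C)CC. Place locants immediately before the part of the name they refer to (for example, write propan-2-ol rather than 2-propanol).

4-methylhex-2-ene

The longest carbon chain that includes the multiple bond has 6 carbons, so the parent hydride is hexane.
There is one C=C double bond, indicated by the ending -ene.
Number the chain so that numbering from this end puts the double bond at C-2 rather than C-4.
With this numbering: the double bond between C-2 and C-3; a methyl group at C-4.
Putting it together: 4-methylhex-2-ene.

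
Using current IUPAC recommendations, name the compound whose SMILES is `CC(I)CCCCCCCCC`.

2-iodoundecane

The longest continuous carbon chain has 11 atoms, so the parent hydride is undecane.
Number the chain so that the substituent locant set {2} is lower than {10} at the first point of difference.
That gives an iodo group at C-2.
The name is 2-iodoundecane.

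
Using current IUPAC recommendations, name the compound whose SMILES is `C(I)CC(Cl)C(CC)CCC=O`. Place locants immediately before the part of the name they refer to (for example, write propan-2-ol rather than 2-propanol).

Counting along the main chain through the –CHO group gives 7 carbons: the parent is heptane.
An aldehyde (terminal –CHO) is the principal characteristic group, giving the suffix -al.
Number the chain so that the aldehyde carbon is C-1 by definition.
That gives a chloro group at C-5; an ethyl group at C-4; an iodo group at C-7.
The substituents are ordered alphabetically, ignoring any di-/tri- multipliers.
Assembling the pieces gives 5-chloro-4-ethyl-7-iodoheptanal.

5-chloro-4-ethyl-7-iodoheptanal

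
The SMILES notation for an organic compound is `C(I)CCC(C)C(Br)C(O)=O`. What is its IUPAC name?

Counting along the main chain through the –COOH group gives 6 carbons: the parent is hexane.
The principal characteristic group is a carboxylic acid (terminal –COOH), named with the suffix -oic acid.
Choose the numbering such that the carboxylic acid carbon is C-1 by definition.
With this numbering: a bromo group at C-2; an iodo group at C-6; a methyl group at C-3.
The substituents are ordered alphabetically, ignoring any di-/tri- multipliers.
Assembling the pieces gives 2-bromo-6-iodo-3-methylhexanoic acid.

2-bromo-6-iodo-3-methylhexanoic acid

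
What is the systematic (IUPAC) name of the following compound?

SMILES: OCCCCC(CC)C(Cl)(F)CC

6-chloro-5-ethyl-6-fluorooctan-1-ol

The longest carbon chain that includes the –OH group has 8 carbons, so the parent hydride is octane.
An alcohol (–OH) is the principal characteristic group, giving the suffix -ol.
Choose the numbering such that numbering from this end puts the hydroxyl group at C-1 rather than C-8.
This places the hydroxyl at C-1; a chloro group at C-6; an ethyl group at C-5; a fluoro group at C-6.
Prefixes are listed alphabetically: chloro, ethyl, fluoro.
Assembling the pieces gives 6-chloro-5-ethyl-6-fluorooctan-1-ol.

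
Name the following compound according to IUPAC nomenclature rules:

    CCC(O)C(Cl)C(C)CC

The longest carbon chain that includes the –OH group has 7 carbons, so the parent hydride is heptane.
The highest-priority functional group is an alcohol (–OH), so the name ends in -ol.
Number the chain so that numbering from this end puts the hydroxyl group at C-3 rather than C-5.
With this numbering: the hydroxyl at C-3; a chloro group at C-4; a methyl group at C-5.
Prefixes are listed alphabetically: chloro, methyl.
The name is 4-chloro-5-methylheptan-3-ol.

4-chloro-5-methylheptan-3-ol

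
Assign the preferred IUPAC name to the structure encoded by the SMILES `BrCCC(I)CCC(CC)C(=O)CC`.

9-bromo-4-ethyl-7-iodononan-3-one

The longest chain bearing the carbonyl is 9 carbons long (nonane).
A ketone (C=O on an internal carbon) is the principal characteristic group, giving the suffix -one.
The numbering direction is chosen so that numbering from this end puts the carbonyl group at C-3 rather than C-7.
This places the carbonyl at C-3; a bromo group at C-9; an ethyl group at C-4; an iodo group at C-7.
Substituent prefixes are cited in alphabetical order (multiplying prefixes like di-/tri- are ignored for ordering).
The name is 9-bromo-4-ethyl-7-iodononan-3-one.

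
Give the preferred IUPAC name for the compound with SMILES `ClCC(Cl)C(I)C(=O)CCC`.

Counting along the main chain through the carbonyl gives 7 carbons: the parent is heptane.
A ketone (C=O on an internal carbon) is the principal characteristic group, giving the suffix -one.
Choose the numbering such that the substituent locant set {1,2,3} is lower than {5,6,7} at the first point of difference.
That gives the carbonyl at C-4; chloro groups at C-1 and C-2; an iodo group at C-3.
Prefixes are listed alphabetically: chloro, iodo.
Putting it together: 1,2-dichloro-3-iodoheptan-4-one.

1,2-dichloro-3-iodoheptan-4-one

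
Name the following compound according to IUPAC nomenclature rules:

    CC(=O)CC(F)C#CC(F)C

The longest chain bearing the carbonyl and the multiple bond is 8 carbons long (octane).
A ketone (C=O on an internal carbon) is the principal characteristic group, giving the suffix -one.
There is one C≡C triple bond, indicated by the ending -yne.
The numbering direction is chosen so that numbering from this end puts the carbonyl group at C-2 rather than C-7.
With this numbering: the carbonyl at C-2; the triple bond between C-5 and C-6; fluoro groups at C-4 and C-7.
The name is 4,7-difluorooct-5-yn-2-one.

4,7-difluorooct-5-yn-2-one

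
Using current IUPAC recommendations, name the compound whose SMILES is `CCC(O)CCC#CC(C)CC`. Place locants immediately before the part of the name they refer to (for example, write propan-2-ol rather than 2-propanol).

8-methyldec-6-yn-3-ol

The longest chain bearing the –OH group and the multiple bond is 10 carbons long (decane).
The highest-priority functional group is an alcohol (–OH), so the name ends in -ol.
The chain contains a C≡C triple bond, so the unsaturation ending is -yne.
The numbering direction is chosen so that numbering from this end puts the hydroxyl group at C-3 rather than C-8.
This places the hydroxyl at C-3; the triple bond between C-6 and C-7; a methyl group at C-8.
Putting it together: 8-methyldec-6-yn-3-ol.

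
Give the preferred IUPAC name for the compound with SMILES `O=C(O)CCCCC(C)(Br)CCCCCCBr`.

Counting along the main chain through the –COOH group gives 12 carbons: the parent is dodecane.
A carboxylic acid (terminal –COOH) is the principal characteristic group, giving the suffix -oic acid.
Choose the numbering such that the carboxylic acid carbon is C-1 by definition.
With this numbering: bromo groups at C-6 and C-12; a methyl group at C-6.
The substituents are ordered alphabetically, ignoring any di-/tri- multipliers.
The name is 6,12-dibromo-6-methyldodecanoic acid.

6,12-dibromo-6-methyldodecanoic acid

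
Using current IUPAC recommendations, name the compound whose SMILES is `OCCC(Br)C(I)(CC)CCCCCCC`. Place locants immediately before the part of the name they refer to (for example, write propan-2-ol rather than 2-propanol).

The longest carbon chain that includes the –OH group has 11 carbons, so the parent hydride is undecane.
The highest-priority functional group is an alcohol (–OH), so the name ends in -ol.
Choose the numbering such that numbering from this end puts the hydroxyl group at C-1 rather than C-11.
That gives the hydroxyl at C-1; a bromo group at C-3; an ethyl group at C-4; an iodo group at C-4.
Substituent prefixes are cited in alphabetical order (multiplying prefixes like di-/tri- are ignored for ordering).
Putting it together: 3-bromo-4-ethyl-4-iodoundecan-1-ol.

3-bromo-4-ethyl-4-iodoundecan-1-ol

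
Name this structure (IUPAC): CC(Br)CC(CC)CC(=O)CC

Counting along the main chain through the carbonyl gives 8 carbons: the parent is octane.
A ketone (C=O on an internal carbon) is the principal characteristic group, giving the suffix -one.
Choose the numbering such that numbering from this end puts the carbonyl group at C-3 rather than C-6.
With this numbering: the carbonyl at C-3; a bromo group at C-7; an ethyl group at C-5.
Prefixes are listed alphabetically: bromo, ethyl.
The name is 7-bromo-5-ethyloctan-3-one.

7-bromo-5-ethyloctan-3-one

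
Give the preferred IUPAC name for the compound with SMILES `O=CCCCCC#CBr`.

7-bromohept-6-ynal

The longest chain bearing the –CHO group and the multiple bond is 7 carbons long (heptane).
An aldehyde (terminal –CHO) is the principal characteristic group, giving the suffix -al.
There is one C≡C triple bond, indicated by the ending -yne.
The numbering direction is chosen so that the aldehyde carbon is C-1 by definition.
This places the triple bond between C-6 and C-7; a bromo group at C-7.
The name is 7-bromohept-6-ynal.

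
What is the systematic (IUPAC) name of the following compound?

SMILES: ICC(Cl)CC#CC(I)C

6-chloro-2,7-diiodohept-3-yne

The longest carbon chain that includes the multiple bond has 7 carbons, so the parent hydride is heptane.
A C≡C triple bond in the chain gives the infix -yne-.
The numbering direction is chosen so that numbering from this end puts the triple bond at C-3 rather than C-4.
That gives the triple bond between C-3 and C-4; a chloro group at C-6; iodo groups at C-2 and C-7.
Substituent prefixes are cited in alphabetical order (multiplying prefixes like di-/tri- are ignored for ordering).
Putting it together: 6-chloro-2,7-diiodohept-3-yne.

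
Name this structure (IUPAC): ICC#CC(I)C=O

2,5-diiodopent-3-ynal

The longest chain bearing the –CHO group and the multiple bond is 5 carbons long (pentane).
An aldehyde (terminal –CHO) is the principal characteristic group, giving the suffix -al.
There is one C≡C triple bond, indicated by the ending -yne.
The numbering direction is chosen so that the aldehyde carbon is C-1 by definition.
That gives the triple bond between C-3 and C-4; iodo groups at C-2 and C-5.
The name is 2,5-diiodopent-3-ynal.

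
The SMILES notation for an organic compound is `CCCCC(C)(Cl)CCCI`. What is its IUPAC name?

4-chloro-1-iodo-4-methyloctane

The longest carbon chain is 8 atoms: the parent is octane.
Choose the numbering such that the substituent locant set {1,4,4} is lower than {5,5,8} at the first point of difference.
This places a chloro group at C-4; an iodo group at C-1; a methyl group at C-4.
Prefixes are listed alphabetically: chloro, iodo, methyl.
The name is 4-chloro-1-iodo-4-methyloctane.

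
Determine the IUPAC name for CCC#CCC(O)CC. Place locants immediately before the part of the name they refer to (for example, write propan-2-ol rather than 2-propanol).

Counting along the main chain through the –OH group and the multiple bond gives 8 carbons: the parent is octane.
An alcohol (–OH) is the principal characteristic group, giving the suffix -ol.
A C≡C triple bond in the chain gives the infix -yne-.
Choose the numbering such that numbering from this end puts the hydroxyl group at C-3 rather than C-6.
That gives the hydroxyl at C-3; the triple bond between C-5 and C-6.
Assembling the pieces gives oct-5-yn-3-ol.

oct-5-yn-3-ol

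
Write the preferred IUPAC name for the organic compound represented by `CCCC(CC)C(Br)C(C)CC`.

4-bromo-5-ethyl-3-methyloctane

The longest continuous carbon chain has 8 atoms, so the parent hydride is octane.
The numbering direction is chosen so that the substituent locant set {3,4,5} is lower than {4,5,6} at the first point of difference.
That gives a bromo group at C-4; an ethyl group at C-5; a methyl group at C-3.
The substituents are ordered alphabetically, ignoring any di-/tri- multipliers.
Putting it together: 4-bromo-5-ethyl-3-methyloctane.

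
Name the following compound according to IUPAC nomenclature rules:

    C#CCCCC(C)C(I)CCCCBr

The longest chain bearing the multiple bond is 11 carbons long (undecane).
There is one C≡C triple bond, indicated by the ending -yne.
Choose the numbering such that numbering from this end puts the triple bond at C-1 rather than C-10.
This places the triple bond between C-1 and C-2; a bromo group at C-11; an iodo group at C-7; a methyl group at C-6.
The substituents are ordered alphabetically, ignoring any di-/tri- multipliers.
Assembling the pieces gives 11-bromo-7-iodo-6-methylundec-1-yne.

11-bromo-7-iodo-6-methylundec-1-yne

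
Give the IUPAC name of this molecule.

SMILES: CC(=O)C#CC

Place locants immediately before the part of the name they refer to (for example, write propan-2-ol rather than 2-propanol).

pent-3-yn-2-one

Counting along the main chain through the carbonyl and the multiple bond gives 5 carbons: the parent is pentane.
A ketone (C=O on an internal carbon) is the principal characteristic group, giving the suffix -one.
The chain contains a C≡C triple bond, so the unsaturation ending is -yne.
Choose the numbering such that numbering from this end puts the carbonyl group at C-2 rather than C-4.
That gives the carbonyl at C-2; the triple bond between C-3 and C-4.
The name is pent-3-yn-2-one.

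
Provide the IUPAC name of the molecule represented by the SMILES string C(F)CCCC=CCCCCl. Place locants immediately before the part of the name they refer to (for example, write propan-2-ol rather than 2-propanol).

The longest chain bearing the multiple bond is 9 carbons long (nonane).
A C=C double bond in the chain gives the infix -ene-.
Number the chain so that numbering from this end puts the double bond at C-4 rather than C-5.
That gives the double bond between C-4 and C-5; a chloro group at C-1; a fluoro group at C-9.
The substituents are ordered alphabetically, ignoring any di-/tri- multipliers.
The name is 1-chloro-9-fluoronon-4-ene.

1-chloro-9-fluoronon-4-ene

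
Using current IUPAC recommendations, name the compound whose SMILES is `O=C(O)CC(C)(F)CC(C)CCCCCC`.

3-fluoro-3,5-dimethylundecanoic acid

Counting along the main chain through the –COOH group gives 11 carbons: the parent is undecane.
A carboxylic acid (terminal –COOH) is the principal characteristic group, giving the suffix -oic acid.
Choose the numbering such that the carboxylic acid carbon is C-1 by definition.
That gives a fluoro group at C-3; methyl groups at C-3 and C-5.
The substituents are ordered alphabetically, ignoring any di-/tri- multipliers.
The name is 3-fluoro-3,5-dimethylundecanoic acid.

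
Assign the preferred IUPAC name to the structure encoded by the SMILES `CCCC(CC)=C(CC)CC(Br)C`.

2-bromo-4,5-diethyloct-4-ene

Counting along the main chain through the multiple bond gives 8 carbons: the parent is octane.
A C=C double bond in the chain gives the infix -ene-.
Choose the numbering such that the substituent locant set {2,4,5} is lower than {4,5,7} at the first point of difference.
This places the double bond between C-4 and C-5; a bromo group at C-2; ethyl groups at C-4 and C-5.
Substituent prefixes are cited in alphabetical order (multiplying prefixes like di-/tri- are ignored for ordering).
Assembling the pieces gives 2-bromo-4,5-diethyloct-4-ene.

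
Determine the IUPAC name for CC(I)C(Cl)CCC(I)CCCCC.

The longest carbon chain is 11 atoms: the parent is undecane.
Number the chain so that the substituent locant set {2,3,6} is lower than {6,9,10} at the first point of difference.
That gives a chloro group at C-3; iodo groups at C-2 and C-6.
Prefixes are listed alphabetically: chloro, iodo.
Putting it together: 3-chloro-2,6-diiodoundecane.

3-chloro-2,6-diiodoundecane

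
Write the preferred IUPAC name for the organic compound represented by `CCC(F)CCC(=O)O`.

Counting along the main chain through the –COOH group gives 6 carbons: the parent is hexane.
The highest-priority functional group is a carboxylic acid (terminal –COOH), so the name ends in -oic acid.
Number the chain so that the carboxylic acid carbon is C-1 by definition.
That gives a fluoro group at C-4.
Putting it together: 4-fluorohexanoic acid.

4-fluorohexanoic acid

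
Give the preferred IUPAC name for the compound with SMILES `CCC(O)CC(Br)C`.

The longest carbon chain that includes the –OH group has 6 carbons, so the parent hydride is hexane.
An alcohol (–OH) is the principal characteristic group, giving the suffix -ol.
The numbering direction is chosen so that numbering from this end puts the hydroxyl group at C-3 rather than C-4.
With this numbering: the hydroxyl at C-3; a bromo group at C-5.
The name is 5-bromohexan-3-ol.

5-bromohexan-3-ol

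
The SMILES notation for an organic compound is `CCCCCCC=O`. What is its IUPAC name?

Counting along the main chain through the –CHO group gives 7 carbons: the parent is heptane.
An aldehyde (terminal –CHO) is the principal characteristic group, giving the suffix -al.
Number the chain so that the aldehyde carbon is C-1 by definition.
The name is heptanal.

heptanal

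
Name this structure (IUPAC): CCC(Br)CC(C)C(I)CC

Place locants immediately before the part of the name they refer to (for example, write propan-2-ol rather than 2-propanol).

The parent chain contains 8 carbons (octane).
Choose the numbering such that the substituent locant set {3,4,6} is lower than {3,5,6} at the first point of difference.
That gives a bromo group at C-6; an iodo group at C-3; a methyl group at C-4.
Prefixes are listed alphabetically: bromo, iodo, methyl.
The name is 6-bromo-3-iodo-4-methyloctane.

6-bromo-3-iodo-4-methyloctane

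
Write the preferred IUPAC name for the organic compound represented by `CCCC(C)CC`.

3-methylhexane

The longest continuous carbon chain has 6 atoms, so the parent hydride is hexane.
Number the chain so that the substituent locant set {3} is lower than {4} at the first point of difference.
This places a methyl group at C-3.
The name is 3-methylhexane.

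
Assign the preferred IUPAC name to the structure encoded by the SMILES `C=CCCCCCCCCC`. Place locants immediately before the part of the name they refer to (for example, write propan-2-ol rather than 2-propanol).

undec-1-ene

Counting along the main chain through the multiple bond gives 11 carbons: the parent is undecane.
A C=C double bond in the chain gives the infix -ene-.
Choose the numbering such that numbering from this end puts the double bond at C-1 rather than C-10.
With this numbering: the double bond between C-1 and C-2.
Assembling the pieces gives undec-1-ene.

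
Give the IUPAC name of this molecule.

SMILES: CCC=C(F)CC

3-fluorohex-3-ene

Counting along the main chain through the multiple bond gives 6 carbons: the parent is hexane.
There is one C=C double bond, indicated by the ending -ene.
Choose the numbering such that the substituent locant set {3} is lower than {4} at the first point of difference.
With this numbering: the double bond between C-3 and C-4; a fluoro group at C-3.
Putting it together: 3-fluorohex-3-ene.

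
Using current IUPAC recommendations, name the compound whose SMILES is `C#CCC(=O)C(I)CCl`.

1-chloro-2-iodohex-5-yn-3-one

The longest chain bearing the carbonyl and the multiple bond is 6 carbons long (hexane).
The highest-priority functional group is a ketone (C=O on an internal carbon), so the name ends in -one.
The chain contains a C≡C triple bond, so the unsaturation ending is -yne.
The numbering direction is chosen so that numbering from this end puts the carbonyl group at C-3 rather than C-4.
With this numbering: the carbonyl at C-3; the triple bond between C-5 and C-6; a chloro group at C-1; an iodo group at C-2.
The substituents are ordered alphabetically, ignoring any di-/tri- multipliers.
The name is 1-chloro-2-iodohex-5-yn-3-one.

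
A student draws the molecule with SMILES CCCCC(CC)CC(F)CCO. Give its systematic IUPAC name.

Counting along the main chain through the –OH group gives 9 carbons: the parent is nonane.
The principal characteristic group is an alcohol (–OH), named with the suffix -ol.
Number the chain so that numbering from this end puts the hydroxyl group at C-1 rather than C-9.
With this numbering: the hydroxyl at C-1; an ethyl group at C-5; a fluoro group at C-3.
Prefixes are listed alphabetically: ethyl, fluoro.
Assembling the pieces gives 5-ethyl-3-fluorononan-1-ol.

5-ethyl-3-fluorononan-1-ol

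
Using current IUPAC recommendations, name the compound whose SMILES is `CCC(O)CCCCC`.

The longest chain bearing the –OH group is 8 carbons long (octane).
The principal characteristic group is an alcohol (–OH), named with the suffix -ol.
Number the chain so that numbering from this end puts the hydroxyl group at C-3 rather than C-6.
That gives the hydroxyl at C-3.
Assembling the pieces gives octan-3-ol.

octan-3-ol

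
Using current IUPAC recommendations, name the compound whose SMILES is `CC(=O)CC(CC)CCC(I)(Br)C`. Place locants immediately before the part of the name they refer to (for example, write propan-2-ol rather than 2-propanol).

7-bromo-4-ethyl-7-iodooctan-2-one

Counting along the main chain through the carbonyl gives 8 carbons: the parent is octane.
The principal characteristic group is a ketone (C=O on an internal carbon), named with the suffix -one.
Choose the numbering such that numbering from this end puts the carbonyl group at C-2 rather than C-7.
With this numbering: the carbonyl at C-2; a bromo group at C-7; an ethyl group at C-4; an iodo group at C-7.
The substituents are ordered alphabetically, ignoring any di-/tri- multipliers.
Putting it together: 7-bromo-4-ethyl-7-iodooctan-2-one.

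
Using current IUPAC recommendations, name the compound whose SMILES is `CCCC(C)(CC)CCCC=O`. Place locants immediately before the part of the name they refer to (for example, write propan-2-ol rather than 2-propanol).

5-ethyl-5-methyloctanal

The longest chain bearing the –CHO group is 8 carbons long (octane).
An aldehyde (terminal –CHO) is the principal characteristic group, giving the suffix -al.
The numbering direction is chosen so that the aldehyde carbon is C-1 by definition.
That gives an ethyl group at C-5; a methyl group at C-5.
Prefixes are listed alphabetically: ethyl, methyl.
Putting it together: 5-ethyl-5-methyloctanal.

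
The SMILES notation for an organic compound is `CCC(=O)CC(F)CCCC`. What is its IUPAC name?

The longest carbon chain that includes the carbonyl has 9 carbons, so the parent hydride is nonane.
The principal characteristic group is a ketone (C=O on an internal carbon), named with the suffix -one.
The numbering direction is chosen so that numbering from this end puts the carbonyl group at C-3 rather than C-7.
With this numbering: the carbonyl at C-3; a fluoro group at C-5.
The name is 5-fluorononan-3-one.

5-fluorononan-3-one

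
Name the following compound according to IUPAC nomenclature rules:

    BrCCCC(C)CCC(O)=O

7-bromo-4-methylheptanoic acid

The longest carbon chain that includes the –COOH group has 7 carbons, so the parent hydride is heptane.
The principal characteristic group is a carboxylic acid (terminal –COOH), named with the suffix -oic acid.
Choose the numbering such that the carboxylic acid carbon is C-1 by definition.
This places a bromo group at C-7; a methyl group at C-4.
Substituent prefixes are cited in alphabetical order (multiplying prefixes like di-/tri- are ignored for ordering).
Putting it together: 7-bromo-4-methylheptanoic acid.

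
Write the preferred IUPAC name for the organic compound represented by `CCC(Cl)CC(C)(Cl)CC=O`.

The longest carbon chain that includes the –CHO group has 7 carbons, so the parent hydride is heptane.
The highest-priority functional group is an aldehyde (terminal –CHO), so the name ends in -al.
Choose the numbering such that the aldehyde carbon is C-1 by definition.
With this numbering: chloro groups at C-3 and C-5; a methyl group at C-3.
The substituents are ordered alphabetically, ignoring any di-/tri- multipliers.
The name is 3,5-dichloro-3-methylheptanal.

3,5-dichloro-3-methylheptanal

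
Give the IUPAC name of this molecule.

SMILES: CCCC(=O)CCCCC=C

The longest chain bearing the carbonyl and the multiple bond is 10 carbons long (decane).
A ketone (C=O on an internal carbon) is the principal characteristic group, giving the suffix -one.
There is one C=C double bond, indicated by the ending -ene.
Number the chain so that numbering from this end puts the carbonyl group at C-4 rather than C-7.
That gives the carbonyl at C-4; the double bond between C-9 and C-10.
Putting it together: dec-9-en-4-one.

dec-9-en-4-one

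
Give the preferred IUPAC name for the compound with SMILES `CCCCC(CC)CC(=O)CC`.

The longest chain bearing the carbonyl is 9 carbons long (nonane).
The principal characteristic group is a ketone (C=O on an internal carbon), named with the suffix -one.
The numbering direction is chosen so that numbering from this end puts the carbonyl group at C-3 rather than C-7.
That gives the carbonyl at C-3; an ethyl group at C-5.
Putting it together: 5-ethylnonan-3-one.

5-ethylnonan-3-one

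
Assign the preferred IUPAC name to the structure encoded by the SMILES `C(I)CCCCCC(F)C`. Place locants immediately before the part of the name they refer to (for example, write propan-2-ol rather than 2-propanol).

7-fluoro-1-iodooctane

The longest continuous carbon chain has 8 atoms, so the parent hydride is octane.
Number the chain so that the substituent locant set {1,7} is lower than {2,8} at the first point of difference.
That gives a fluoro group at C-7; an iodo group at C-1.
The substituents are ordered alphabetically, ignoring any di-/tri- multipliers.
Assembling the pieces gives 7-fluoro-1-iodooctane.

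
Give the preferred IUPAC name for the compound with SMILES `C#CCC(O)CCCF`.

The longest chain bearing the –OH group and the multiple bond is 7 carbons long (heptane).
The highest-priority functional group is an alcohol (–OH), so the name ends in -ol.
A C≡C triple bond in the chain gives the infix -yne-.
The numbering direction is chosen so that numbering from this end puts the triple bond at C-1 rather than C-6.
That gives the hydroxyl at C-4; the triple bond between C-1 and C-2; a fluoro group at C-7.
The name is 7-fluorohept-1-yn-4-ol.

7-fluorohept-1-yn-4-ol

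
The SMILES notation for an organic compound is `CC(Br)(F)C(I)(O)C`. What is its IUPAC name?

3-bromo-3-fluoro-2-iodobutan-2-ol

The longest chain bearing the –OH group is 4 carbons long (butane).
The principal characteristic group is an alcohol (–OH), named with the suffix -ol.
Choose the numbering such that numbering from this end puts the hydroxyl group at C-2 rather than C-3.
This places the hydroxyl at C-2; a bromo group at C-3; a fluoro group at C-3; an iodo group at C-2.
Prefixes are listed alphabetically: bromo, fluoro, iodo.
The name is 3-bromo-3-fluoro-2-iodobutan-2-ol.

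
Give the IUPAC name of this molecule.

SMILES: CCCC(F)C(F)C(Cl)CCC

4-chloro-5,6-difluorononane

The longest carbon chain is 9 atoms: the parent is nonane.
Choose the numbering such that the locant sets are identical either way, so the alphabetically earlier chloro substituent takes the lower locant (4 rather than 6).
That gives a chloro group at C-4; fluoro groups at C-5 and C-6.
Prefixes are listed alphabetically: chloro, fluoro.
Assembling the pieces gives 4-chloro-5,6-difluorononane.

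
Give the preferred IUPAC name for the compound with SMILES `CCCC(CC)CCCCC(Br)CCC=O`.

4-bromo-9-ethyldodecanal

The longest carbon chain that includes the –CHO group has 12 carbons, so the parent hydride is dodecane.
The principal characteristic group is an aldehyde (terminal –CHO), named with the suffix -al.
Number the chain so that the aldehyde carbon is C-1 by definition.
That gives a bromo group at C-4; an ethyl group at C-9.
Prefixes are listed alphabetically: bromo, ethyl.
Assembling the pieces gives 4-bromo-9-ethyldodecanal.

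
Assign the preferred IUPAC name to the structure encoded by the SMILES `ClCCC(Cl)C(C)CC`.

1,3-dichloro-4-methylhexane

The longest carbon chain is 6 atoms: the parent is hexane.
Number the chain so that the substituent locant set {1,3,4} is lower than {3,4,6} at the first point of difference.
With this numbering: chloro groups at C-1 and C-3; a methyl group at C-4.
The substituents are ordered alphabetically, ignoring any di-/tri- multipliers.
Assembling the pieces gives 1,3-dichloro-4-methylhexane.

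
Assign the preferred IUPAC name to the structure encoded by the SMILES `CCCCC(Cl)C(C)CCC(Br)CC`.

3-bromo-7-chloro-6-methylundecane

The longest continuous carbon chain has 11 atoms, so the parent hydride is undecane.
Number the chain so that the substituent locant set {3,6,7} is lower than {5,6,9} at the first point of difference.
With this numbering: a bromo group at C-3; a chloro group at C-7; a methyl group at C-6.
The substituents are ordered alphabetically, ignoring any di-/tri- multipliers.
The name is 3-bromo-7-chloro-6-methylundecane.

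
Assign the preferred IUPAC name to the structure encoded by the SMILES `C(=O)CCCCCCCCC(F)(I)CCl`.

11-chloro-10-fluoro-10-iodoundecanal

The longest chain bearing the –CHO group is 11 carbons long (undecane).
An aldehyde (terminal –CHO) is the principal characteristic group, giving the suffix -al.
Choose the numbering such that the aldehyde carbon is C-1 by definition.
That gives a chloro group at C-11; a fluoro group at C-10; an iodo group at C-10.
The substituents are ordered alphabetically, ignoring any di-/tri- multipliers.
The name is 11-chloro-10-fluoro-10-iodoundecanal.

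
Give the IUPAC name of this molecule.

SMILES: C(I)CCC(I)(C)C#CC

4,7-diiodo-4-methylhept-2-yne

Counting along the main chain through the multiple bond gives 7 carbons: the parent is heptane.
A C≡C triple bond in the chain gives the infix -yne-.
Choose the numbering such that numbering from this end puts the triple bond at C-2 rather than C-5.
This places the triple bond between C-2 and C-3; iodo groups at C-4 and C-7; a methyl group at C-4.
The substituents are ordered alphabetically, ignoring any di-/tri- multipliers.
Assembling the pieces gives 4,7-diiodo-4-methylhept-2-yne.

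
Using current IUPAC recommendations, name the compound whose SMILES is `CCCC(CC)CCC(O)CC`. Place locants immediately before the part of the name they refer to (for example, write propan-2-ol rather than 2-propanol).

6-ethylnonan-3-ol

The longest carbon chain that includes the –OH group has 9 carbons, so the parent hydride is nonane.
An alcohol (–OH) is the principal characteristic group, giving the suffix -ol.
Number the chain so that numbering from this end puts the hydroxyl group at C-3 rather than C-7.
With this numbering: the hydroxyl at C-3; an ethyl group at C-6.
The name is 6-ethylnonan-3-ol.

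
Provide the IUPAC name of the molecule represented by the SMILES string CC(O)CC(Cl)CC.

4-chlorohexan-2-ol

The longest chain bearing the –OH group is 6 carbons long (hexane).
The highest-priority functional group is an alcohol (–OH), so the name ends in -ol.
The numbering direction is chosen so that numbering from this end puts the hydroxyl group at C-2 rather than C-5.
That gives the hydroxyl at C-2; a chloro group at C-4.
The name is 4-chlorohexan-2-ol.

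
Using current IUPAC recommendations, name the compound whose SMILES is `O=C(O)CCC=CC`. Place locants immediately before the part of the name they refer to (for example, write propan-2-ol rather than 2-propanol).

Counting along the main chain through the –COOH group and the multiple bond gives 6 carbons: the parent is hexane.
A carboxylic acid (terminal –COOH) is the principal characteristic group, giving the suffix -oic acid.
The chain contains a C=C double bond, so the unsaturation ending is -ene.
Choose the numbering such that the carboxylic acid carbon is C-1 by definition.
With this numbering: the double bond between C-4 and C-5.
The name is hex-4-enoic acid.

hex-4-enoic acid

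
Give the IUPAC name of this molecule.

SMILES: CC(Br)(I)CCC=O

4-bromo-4-iodopentanal

Counting along the main chain through the –CHO group gives 5 carbons: the parent is pentane.
The highest-priority functional group is an aldehyde (terminal –CHO), so the name ends in -al.
Number the chain so that the aldehyde carbon is C-1 by definition.
With this numbering: a bromo group at C-4; an iodo group at C-4.
Substituent prefixes are cited in alphabetical order (multiplying prefixes like di-/tri- are ignored for ordering).
The name is 4-bromo-4-iodopentanal.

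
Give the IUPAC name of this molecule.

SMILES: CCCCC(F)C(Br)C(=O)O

2-bromo-3-fluoroheptanoic acid

The longest chain bearing the –COOH group is 7 carbons long (heptane).
The highest-priority functional group is a carboxylic acid (terminal –COOH), so the name ends in -oic acid.
Number the chain so that the carboxylic acid carbon is C-1 by definition.
With this numbering: a bromo group at C-2; a fluoro group at C-3.
Prefixes are listed alphabetically: bromo, fluoro.
Putting it together: 2-bromo-3-fluoroheptanoic acid.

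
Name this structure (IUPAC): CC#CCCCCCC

Counting along the main chain through the multiple bond gives 9 carbons: the parent is nonane.
A C≡C triple bond in the chain gives the infix -yne-.
The numbering direction is chosen so that numbering from this end puts the triple bond at C-2 rather than C-7.
This places the triple bond between C-2 and C-3.
The name is non-2-yne.

non-2-yne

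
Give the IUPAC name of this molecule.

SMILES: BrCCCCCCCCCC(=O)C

Counting along the main chain through the carbonyl gives 11 carbons: the parent is undecane.
The principal characteristic group is a ketone (C=O on an internal carbon), named with the suffix -one.
Number the chain so that numbering from this end puts the carbonyl group at C-2 rather than C-10.
This places the carbonyl at C-2; a bromo group at C-11.
Putting it together: 11-bromoundecan-2-one.

11-bromoundecan-2-one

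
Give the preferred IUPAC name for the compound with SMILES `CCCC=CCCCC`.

non-4-ene

The longest chain bearing the multiple bond is 9 carbons long (nonane).
The chain contains a C=C double bond, so the unsaturation ending is -ene.
Choose the numbering such that numbering from this end puts the double bond at C-4 rather than C-5.
With this numbering: the double bond between C-4 and C-5.
Putting it together: non-4-ene.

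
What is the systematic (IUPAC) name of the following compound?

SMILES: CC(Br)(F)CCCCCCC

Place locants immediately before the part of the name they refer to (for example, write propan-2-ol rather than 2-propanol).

The longest carbon chain is 9 atoms: the parent is nonane.
Choose the numbering such that the substituent locant set {2,2} is lower than {8,8} at the first point of difference.
That gives a bromo group at C-2; a fluoro group at C-2.
The substituents are ordered alphabetically, ignoring any di-/tri- multipliers.
Assembling the pieces gives 2-bromo-2-fluorononane.

2-bromo-2-fluorononane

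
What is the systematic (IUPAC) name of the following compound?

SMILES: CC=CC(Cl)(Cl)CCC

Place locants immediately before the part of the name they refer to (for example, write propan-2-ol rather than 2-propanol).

The longest carbon chain that includes the multiple bond has 7 carbons, so the parent hydride is heptane.
There is one C=C double bond, indicated by the ending -ene.
Choose the numbering such that numbering from this end puts the double bond at C-2 rather than C-5.
This places the double bond between C-2 and C-3; two chloro groups at C-4.
Assembling the pieces gives 4,4-dichlorohept-2-ene.

4,4-dichlorohept-2-ene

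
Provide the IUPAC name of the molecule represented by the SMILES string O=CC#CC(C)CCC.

4-methylhept-2-ynal

Counting along the main chain through the –CHO group and the multiple bond gives 7 carbons: the parent is heptane.
The highest-priority functional group is an aldehyde (terminal –CHO), so the name ends in -al.
There is one C≡C triple bond, indicated by the ending -yne.
The numbering direction is chosen so that the aldehyde carbon is C-1 by definition.
This places the triple bond between C-2 and C-3; a methyl group at C-4.
The name is 4-methylhept-2-ynal.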